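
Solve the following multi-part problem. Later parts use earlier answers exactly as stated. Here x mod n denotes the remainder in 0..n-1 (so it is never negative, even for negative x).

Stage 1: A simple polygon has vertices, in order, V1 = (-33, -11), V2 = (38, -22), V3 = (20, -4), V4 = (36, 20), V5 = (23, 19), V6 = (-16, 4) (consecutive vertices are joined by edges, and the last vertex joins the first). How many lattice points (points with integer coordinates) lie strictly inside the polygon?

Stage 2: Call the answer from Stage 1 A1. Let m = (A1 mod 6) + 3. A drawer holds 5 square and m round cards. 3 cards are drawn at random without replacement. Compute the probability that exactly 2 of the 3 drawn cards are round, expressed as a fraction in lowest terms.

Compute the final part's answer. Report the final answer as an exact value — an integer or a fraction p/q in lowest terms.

5/11

Stage 1: cross terms: (-33*-22 - 38*-11)=1144, (38*-4 - 20*-22)=288, (20*20 - 36*-4)=544, (36*19 - 23*20)=224, (23*4 - -16*19)=396, (-16*-11 - -33*4)=308; twice the area = |2904| = 2904; area = 1452; boundary points = 1 + 18 + 8 + 1 + 3 + 1 = 32; strictly interior points = area - boundary/2 + 1 = 1437; answer 1437
Stage 2: A1 = 1437; m = 6; total draws C(11,3) = 165; favorable C(6,2)*C(5,1) = 75; P = 5/11; answer 5/11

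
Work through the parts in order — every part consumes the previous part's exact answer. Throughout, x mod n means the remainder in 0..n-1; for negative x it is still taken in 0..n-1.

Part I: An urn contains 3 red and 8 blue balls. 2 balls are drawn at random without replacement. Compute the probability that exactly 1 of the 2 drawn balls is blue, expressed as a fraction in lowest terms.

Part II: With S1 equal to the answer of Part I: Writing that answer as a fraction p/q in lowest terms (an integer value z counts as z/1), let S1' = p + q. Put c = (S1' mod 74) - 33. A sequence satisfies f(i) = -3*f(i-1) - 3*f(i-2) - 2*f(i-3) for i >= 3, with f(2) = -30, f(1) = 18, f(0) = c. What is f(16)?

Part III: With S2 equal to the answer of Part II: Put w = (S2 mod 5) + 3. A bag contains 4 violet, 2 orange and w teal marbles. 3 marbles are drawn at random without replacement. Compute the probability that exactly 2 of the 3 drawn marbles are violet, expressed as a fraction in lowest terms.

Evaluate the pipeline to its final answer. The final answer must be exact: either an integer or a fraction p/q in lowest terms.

Part I: total draws C(11,2) = 55; favorable C(8,1)*C(3,1) = 24; P = 24/55; answer 24/55
Part II: S1 = 24/55; threaded value p + q = 79; c = -28; f(3) = -3*(-30) - 3*(18) - 2*(-28) = 92; iterating: f(3)=92, f(4)=-222, f(5)=450, f(6)=-868, f(7)=1698, f(8)=-3390, f(9)=6812, f(10)=-13662, f(11)=27330, f(12)=-54628, f(13)=109218, f(14)=-218430, f(15)=436892, f(16)=-873822; answer -873822
Part III: S2 = -873822; w = 6; total draws C(12,3) = 220; favorable C(4,2)*C(8,1) = 48; P = 12/55; answer 12/55

12/55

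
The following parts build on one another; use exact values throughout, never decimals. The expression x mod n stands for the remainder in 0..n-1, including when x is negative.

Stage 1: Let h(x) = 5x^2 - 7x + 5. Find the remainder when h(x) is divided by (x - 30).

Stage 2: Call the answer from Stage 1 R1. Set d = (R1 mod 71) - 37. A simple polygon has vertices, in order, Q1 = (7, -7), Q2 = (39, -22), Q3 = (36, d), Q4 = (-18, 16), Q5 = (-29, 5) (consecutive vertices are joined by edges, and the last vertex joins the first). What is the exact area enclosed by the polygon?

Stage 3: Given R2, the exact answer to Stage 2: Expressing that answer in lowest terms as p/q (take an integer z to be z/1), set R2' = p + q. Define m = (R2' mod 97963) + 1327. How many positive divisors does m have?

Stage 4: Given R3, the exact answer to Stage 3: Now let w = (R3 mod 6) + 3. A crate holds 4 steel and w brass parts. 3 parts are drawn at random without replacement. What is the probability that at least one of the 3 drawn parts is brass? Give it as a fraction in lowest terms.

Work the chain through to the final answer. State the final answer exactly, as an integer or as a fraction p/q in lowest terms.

31/35

Stage 1: remainder = value at the root: 5*(30)^2 - 7*(30)^1 + 5 = (4500) + (-210) + (5) = 4295; answer 4295
Stage 2: R1 = 4295; d = -2; cross terms: (7*-22 - 39*-7)=119, (39*-2 - 36*-22)=714, (36*16 - -18*-2)=540, (-18*5 - -29*16)=374, (-29*-7 - 7*5)=168; twice the area = |1915| = 1915; area = 1915/2; answer 1915/2
Stage 3: R2 = 1915/2; threaded value p + q = 1917; m = 3244; 3244 = 2^2 * 811; number of divisors = (2+1) * (1+1) = 6; answer 6
Stage 4: R3 = 6; w = 3; total draws C(7,3) = 35; complement C(4,3) = 4; favorable 35 - 4 = 31; P = 31/35; answer 31/35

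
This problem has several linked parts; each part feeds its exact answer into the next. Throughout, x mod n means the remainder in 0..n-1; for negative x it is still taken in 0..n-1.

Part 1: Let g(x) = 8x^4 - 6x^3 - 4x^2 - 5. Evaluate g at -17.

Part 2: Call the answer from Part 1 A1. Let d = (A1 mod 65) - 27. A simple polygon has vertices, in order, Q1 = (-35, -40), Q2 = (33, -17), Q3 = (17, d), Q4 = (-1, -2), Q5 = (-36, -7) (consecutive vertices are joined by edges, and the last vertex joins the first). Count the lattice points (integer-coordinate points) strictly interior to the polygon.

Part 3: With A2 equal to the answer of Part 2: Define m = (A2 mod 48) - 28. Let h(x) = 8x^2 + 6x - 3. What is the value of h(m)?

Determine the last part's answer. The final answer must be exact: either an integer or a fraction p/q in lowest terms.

Part 1: 8*(-17)^4 - 6*(-17)^3 - 4*(-17)^2 - 5 = (668168) + (29478) + (-1156) + (-5) = 696485; answer 696485
Part 2: A1 = 696485; d = -17; cross terms: (-35*-17 - 33*-40)=1915, (33*-17 - 17*-17)=-272, (17*-2 - -1*-17)=-51, (-1*-7 - -36*-2)=-65, (-36*-40 - -35*-7)=1195; twice the area = |2722| = 2722; area = 1361; boundary points = 1 + 16 + 3 + 5 + 1 = 26; strictly interior points = area - boundary/2 + 1 = 1349; answer 1349
Part 3: A2 = 1349; m = -23; 8*(-23)^2 + 6*(-23)^1 - 3 = (4232) + (-138) + (-3) = 4091; answer 4091

4091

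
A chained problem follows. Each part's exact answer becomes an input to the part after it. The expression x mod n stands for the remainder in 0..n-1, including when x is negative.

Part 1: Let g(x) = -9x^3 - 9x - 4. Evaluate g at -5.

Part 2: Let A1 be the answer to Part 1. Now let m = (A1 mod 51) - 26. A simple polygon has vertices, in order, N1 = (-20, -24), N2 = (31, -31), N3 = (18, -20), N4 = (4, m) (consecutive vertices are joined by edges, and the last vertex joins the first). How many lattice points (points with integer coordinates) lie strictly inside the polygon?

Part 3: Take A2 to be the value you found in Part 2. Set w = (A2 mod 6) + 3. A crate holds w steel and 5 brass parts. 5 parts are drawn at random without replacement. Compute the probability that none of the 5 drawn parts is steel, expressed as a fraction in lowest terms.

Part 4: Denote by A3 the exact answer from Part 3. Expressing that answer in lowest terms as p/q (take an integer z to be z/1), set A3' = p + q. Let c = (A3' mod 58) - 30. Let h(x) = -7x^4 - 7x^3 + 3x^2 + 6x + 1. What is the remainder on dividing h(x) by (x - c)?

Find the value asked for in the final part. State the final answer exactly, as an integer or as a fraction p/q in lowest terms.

-3855518

Part 1: -9*(-5)^3 - 9*(-5)^1 - 4 = (1125) + (45) + (-4) = 1166; answer 1166
Part 2: A1 = 1166; m = 18; cross terms: (-20*-31 - 31*-24)=1364, (31*-20 - 18*-31)=-62, (18*18 - 4*-20)=404, (4*-24 - -20*18)=264; twice the area = |1970| = 1970; area = 985; boundary points = 1 + 1 + 2 + 6 = 10; strictly interior points = area - boundary/2 + 1 = 981; answer 981
Part 3: A2 = 981; w = 6; total draws C(11,5) = 462; favorable C(5,5) = 1; P = 1/462; answer 1/462
Part 4: A3 = 1/462; threaded value p + q = 463; c = 27; remainder = value at the root: -7*(27)^4 - 7*(27)^3 + 3*(27)^2 + 6*(27)^1 + 1 = (-3720087) + (-137781) + (2187) + (162) + (1) = -3855518; answer -3855518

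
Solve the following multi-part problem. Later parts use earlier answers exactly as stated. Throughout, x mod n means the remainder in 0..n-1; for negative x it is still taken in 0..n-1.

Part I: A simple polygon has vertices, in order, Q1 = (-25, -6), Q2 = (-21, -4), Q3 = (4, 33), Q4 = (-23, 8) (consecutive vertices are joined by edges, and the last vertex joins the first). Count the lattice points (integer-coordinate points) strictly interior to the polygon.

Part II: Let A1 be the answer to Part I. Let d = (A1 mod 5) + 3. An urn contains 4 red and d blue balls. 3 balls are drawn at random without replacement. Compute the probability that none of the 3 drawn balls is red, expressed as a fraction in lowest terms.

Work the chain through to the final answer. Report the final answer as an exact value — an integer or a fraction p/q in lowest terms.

1/14

Part I: cross terms: (-25*-4 - -21*-6)=-26, (-21*33 - 4*-4)=-677, (4*8 - -23*33)=791, (-23*-6 - -25*8)=338; twice the area = |426| = 426; area = 213; boundary points = 2 + 1 + 1 + 2 = 6; strictly interior points = area - boundary/2 + 1 = 211; answer 211
Part II: A1 = 211; d = 4; total draws C(8,3) = 56; favorable C(4,3) = 4; P = 1/14; answer 1/14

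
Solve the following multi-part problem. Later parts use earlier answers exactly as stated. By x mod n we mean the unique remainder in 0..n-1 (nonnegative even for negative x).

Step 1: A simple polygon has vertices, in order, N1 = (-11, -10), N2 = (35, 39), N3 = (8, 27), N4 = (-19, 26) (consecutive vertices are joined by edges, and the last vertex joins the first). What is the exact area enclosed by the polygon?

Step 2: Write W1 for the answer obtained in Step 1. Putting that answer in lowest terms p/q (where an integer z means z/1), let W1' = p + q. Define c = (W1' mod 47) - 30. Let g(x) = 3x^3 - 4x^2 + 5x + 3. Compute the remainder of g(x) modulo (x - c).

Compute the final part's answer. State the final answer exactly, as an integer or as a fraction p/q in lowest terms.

-13389

Step 1: cross terms: (-11*39 - 35*-10)=-79, (35*27 - 8*39)=633, (8*26 - -19*27)=721, (-19*-10 - -11*26)=476; twice the area = |1751| = 1751; area = 1751/2; answer 1751/2
Step 2: W1 = 1751/2; threaded value p + q = 1753; c = -16; remainder = value at the root: 3*(-16)^3 - 4*(-16)^2 + 5*(-16)^1 + 3 = (-12288) + (-1024) + (-80) + (3) = -13389; answer -13389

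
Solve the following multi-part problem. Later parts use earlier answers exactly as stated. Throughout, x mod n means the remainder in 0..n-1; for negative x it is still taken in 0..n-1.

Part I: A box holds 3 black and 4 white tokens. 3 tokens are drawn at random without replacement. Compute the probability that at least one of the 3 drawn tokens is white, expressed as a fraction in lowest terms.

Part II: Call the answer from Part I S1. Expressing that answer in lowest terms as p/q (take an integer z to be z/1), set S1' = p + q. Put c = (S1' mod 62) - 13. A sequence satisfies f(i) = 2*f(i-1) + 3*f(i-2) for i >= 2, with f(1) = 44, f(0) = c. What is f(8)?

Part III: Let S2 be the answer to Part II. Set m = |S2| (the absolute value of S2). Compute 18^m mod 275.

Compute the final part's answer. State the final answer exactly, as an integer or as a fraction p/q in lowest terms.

Part I: total draws C(7,3) = 35; complement C(3,3) = 1; favorable 35 - 1 = 34; P = 34/35; answer 34/35
Part II: S1 = 34/35; threaded value p + q = 69; c = -6; f(2) = 2*(44) + 3*(-6) = 70; iterating: f(2)=70, f(3)=272, f(4)=754, f(5)=2324, f(6)=6910, f(7)=20792, f(8)=62314; answer 62314
Part III: S2 = 62314; m = 62314; squarings mod 275: 18^1=18, 18^2=49, 18^4=201, 18^8=251, 18^16=26, 18^32=126, 18^64=201, 18^128=251, 18^256=26, 18^512=126, 18^1024=201, 18^2048=251, 18^4096=26, 18^8192=126, 18^16384=201, 18^32768=251; 18^62314 = 18^2 * 18^8 * 18^32 * 18^64 * 18^256 * 18^512 * 18^4096 * 18^8192 * 18^16384 * 18^32768 = 124 (mod 275); answer 124

124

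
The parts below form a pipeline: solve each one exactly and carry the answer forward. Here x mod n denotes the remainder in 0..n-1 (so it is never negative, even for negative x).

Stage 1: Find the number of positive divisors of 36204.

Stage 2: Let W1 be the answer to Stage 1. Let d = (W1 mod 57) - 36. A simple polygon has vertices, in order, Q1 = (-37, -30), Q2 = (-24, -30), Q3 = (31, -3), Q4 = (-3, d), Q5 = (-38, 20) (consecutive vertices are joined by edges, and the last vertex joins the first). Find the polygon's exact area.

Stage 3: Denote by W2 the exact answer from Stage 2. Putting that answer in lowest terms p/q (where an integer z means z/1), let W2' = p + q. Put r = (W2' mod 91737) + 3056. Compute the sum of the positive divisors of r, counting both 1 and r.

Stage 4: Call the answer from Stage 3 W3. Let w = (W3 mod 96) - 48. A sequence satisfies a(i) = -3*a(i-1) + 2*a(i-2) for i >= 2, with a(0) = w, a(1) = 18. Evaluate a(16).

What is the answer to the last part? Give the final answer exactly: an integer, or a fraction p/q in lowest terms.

Stage 1: 36204 = 2^2 * 3 * 7 * 431; number of divisors = (2+1) * (1+1) * (1+1) * (1+1) = 24; answer 24
Stage 2: W1 = 24; d = -12; cross terms: (-37*-30 - -24*-30)=390, (-24*-3 - 31*-30)=1002, (31*-12 - -3*-3)=-381, (-3*20 - -38*-12)=-516, (-38*-30 - -37*20)=1880; twice the area = |2375| = 2375; area = 2375/2; answer 2375/2
Stage 3: W2 = 2375/2; threaded value p + q = 2377; r = 5433; 5433 = 3 * 1811; sigma = (1 + 3) * (1 + 1811) = 4 * 1812 = 7248; answer 7248
Stage 4: W3 = 7248; w = 0; a(2) = -3*(18) + 2*(0) = -54; iterating: a(2)=-54, a(3)=198, a(4)=-702, a(5)=2502, a(6)=-8910, a(7)=31734, a(8)=-113022, a(9)=402534, a(10)=-1433646, a(11)=5106006, a(12)=-18185310, a(13)=64767942, a(14)=-230674446, a(15)=821559222, a(16)=-2926026558; answer -2926026558

-2926026558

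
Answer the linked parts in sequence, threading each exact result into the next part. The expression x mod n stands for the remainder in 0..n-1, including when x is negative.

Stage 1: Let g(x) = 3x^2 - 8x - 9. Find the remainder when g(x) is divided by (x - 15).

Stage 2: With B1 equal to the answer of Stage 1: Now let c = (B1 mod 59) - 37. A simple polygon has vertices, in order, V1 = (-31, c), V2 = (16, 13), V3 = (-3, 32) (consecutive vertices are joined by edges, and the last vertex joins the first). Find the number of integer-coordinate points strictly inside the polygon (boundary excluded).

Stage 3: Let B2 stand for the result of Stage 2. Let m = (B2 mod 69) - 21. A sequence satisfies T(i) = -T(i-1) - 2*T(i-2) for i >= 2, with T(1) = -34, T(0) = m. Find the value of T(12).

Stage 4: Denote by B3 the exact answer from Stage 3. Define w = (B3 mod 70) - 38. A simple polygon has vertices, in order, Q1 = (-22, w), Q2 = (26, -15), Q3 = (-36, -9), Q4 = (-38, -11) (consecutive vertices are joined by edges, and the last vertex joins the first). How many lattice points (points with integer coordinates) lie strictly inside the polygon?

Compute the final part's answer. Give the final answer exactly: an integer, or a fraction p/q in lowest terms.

Stage 1: remainder = value at the root: 3*(15)^2 - 8*(15)^1 - 9 = (675) + (-120) + (-9) = 546; answer 546
Stage 2: B1 = 546; c = -22; cross terms: (-31*13 - 16*-22)=-51, (16*32 - -3*13)=551, (-3*-22 - -31*32)=1058; twice the area = |1558| = 1558; area = 779; boundary points = 1 + 19 + 2 = 22; strictly interior points = area - boundary/2 + 1 = 769; answer 769
Stage 3: B2 = 769; m = -11; T(2) = -1*(-34) - 2*(-11) = 56; iterating: T(2)=56, T(3)=12, T(4)=-124, T(5)=100, T(6)=148, T(7)=-348, T(8)=52, T(9)=644, T(10)=-748, T(11)=-540, T(12)=2036; answer 2036
Stage 4: B3 = 2036; w = -32; cross terms: (-22*-15 - 26*-32)=1162, (26*-9 - -36*-15)=-774, (-36*-11 - -38*-9)=54, (-38*-32 - -22*-11)=974; twice the area = |1416| = 1416; area = 708; boundary points = 1 + 2 + 2 + 1 = 6; strictly interior points = area - boundary/2 + 1 = 706; answer 706

706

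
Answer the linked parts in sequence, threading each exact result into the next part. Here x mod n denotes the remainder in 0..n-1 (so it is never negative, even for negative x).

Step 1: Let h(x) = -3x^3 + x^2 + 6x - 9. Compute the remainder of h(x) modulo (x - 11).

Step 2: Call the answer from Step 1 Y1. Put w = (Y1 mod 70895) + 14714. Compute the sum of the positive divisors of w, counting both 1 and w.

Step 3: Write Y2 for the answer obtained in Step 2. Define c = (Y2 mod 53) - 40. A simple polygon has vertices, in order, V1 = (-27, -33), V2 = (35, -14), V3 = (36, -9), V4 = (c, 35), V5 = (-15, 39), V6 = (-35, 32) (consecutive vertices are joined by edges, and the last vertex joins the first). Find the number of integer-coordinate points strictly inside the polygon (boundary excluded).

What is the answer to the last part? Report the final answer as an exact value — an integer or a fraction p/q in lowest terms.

Step 1: remainder = value at the root: -3*(11)^3 + 1*(11)^2 + 6*(11)^1 - 9 = (-3993) + (121) + (66) + (-9) = -3815; answer -3815
Step 2: Y1 = -3815; w = 81794; 81794 = 2 * 40897; sigma = (1 + 2) * (1 + 40897) = 3 * 40898 = 122694; answer 122694
Step 3: Y2 = 122694; c = 12; cross terms: (-27*-14 - 35*-33)=1533, (35*-9 - 36*-14)=189, (36*35 - 12*-9)=1368, (12*39 - -15*35)=993, (-15*32 - -35*39)=885, (-35*-33 - -27*32)=2019; twice the area = |6987| = 6987; area = 6987/2; boundary points = 1 + 1 + 4 + 1 + 1 + 1 = 9; strictly interior points = area - boundary/2 + 1 = 3490; answer 3490

3490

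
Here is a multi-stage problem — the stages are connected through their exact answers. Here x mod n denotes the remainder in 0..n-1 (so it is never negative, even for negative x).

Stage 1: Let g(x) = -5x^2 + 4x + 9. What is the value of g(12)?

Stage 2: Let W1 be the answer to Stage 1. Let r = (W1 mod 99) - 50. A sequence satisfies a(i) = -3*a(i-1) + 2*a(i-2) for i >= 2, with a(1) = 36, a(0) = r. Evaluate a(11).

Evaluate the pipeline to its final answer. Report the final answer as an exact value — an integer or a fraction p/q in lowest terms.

13397892

Stage 1: -5*(12)^2 + 4*(12)^1 + 9 = (-720) + (48) + (9) = -663; answer -663
Stage 2: W1 = -663; r = -20; a(2) = -3*(36) + 2*(-20) = -148; iterating: a(2)=-148, a(3)=516, a(4)=-1844, a(5)=6564, a(6)=-23380, a(7)=83268, a(8)=-296564, a(9)=1056228, a(10)=-3761812, a(11)=13397892; answer 13397892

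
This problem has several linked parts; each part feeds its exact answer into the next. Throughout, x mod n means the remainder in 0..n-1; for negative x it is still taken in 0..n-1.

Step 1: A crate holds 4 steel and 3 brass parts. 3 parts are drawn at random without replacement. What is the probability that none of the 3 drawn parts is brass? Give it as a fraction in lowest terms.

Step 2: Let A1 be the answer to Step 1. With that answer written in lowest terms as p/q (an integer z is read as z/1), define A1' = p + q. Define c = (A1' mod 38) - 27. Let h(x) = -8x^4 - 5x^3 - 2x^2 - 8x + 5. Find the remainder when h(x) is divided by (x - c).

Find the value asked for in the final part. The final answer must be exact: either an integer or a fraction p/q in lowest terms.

Step 1: total draws C(7,3) = 35; favorable C(4,3) = 4; P = 4/35; answer 4/35
Step 2: A1 = 4/35; threaded value p + q = 39; c = -26; remainder = value at the root: -8*(-26)^4 - 5*(-26)^3 - 2*(-26)^2 - 8*(-26)^1 + 5 = (-3655808) + (87880) + (-1352) + (208) + (5) = -3569067; answer -3569067

-3569067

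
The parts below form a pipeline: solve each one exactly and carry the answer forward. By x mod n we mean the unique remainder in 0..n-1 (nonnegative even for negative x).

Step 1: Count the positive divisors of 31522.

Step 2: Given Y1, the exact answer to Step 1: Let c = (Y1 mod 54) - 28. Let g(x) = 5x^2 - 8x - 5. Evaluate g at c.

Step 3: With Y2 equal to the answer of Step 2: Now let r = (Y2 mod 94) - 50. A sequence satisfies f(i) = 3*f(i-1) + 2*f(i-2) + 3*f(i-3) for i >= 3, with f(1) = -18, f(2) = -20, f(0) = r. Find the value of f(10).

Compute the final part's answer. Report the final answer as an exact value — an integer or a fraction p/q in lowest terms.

Step 1: 31522 = 2 * 15761; number of divisors = (1+1) * (1+1) = 4; answer 4
Step 2: Y1 = 4; c = -24; 5*(-24)^2 - 8*(-24)^1 - 5 = (2880) + (192) + (-5) = 3067; answer 3067
Step 3: Y2 = 3067; r = 9; f(3) = 3*(-20) + 2*(-18) + 3*(9) = -69; iterating: f(3)=-69, f(4)=-301, f(5)=-1101, f(6)=-4112, f(7)=-15441, f(8)=-57850, f(9)=-216768, f(10)=-812327; answer -812327

-812327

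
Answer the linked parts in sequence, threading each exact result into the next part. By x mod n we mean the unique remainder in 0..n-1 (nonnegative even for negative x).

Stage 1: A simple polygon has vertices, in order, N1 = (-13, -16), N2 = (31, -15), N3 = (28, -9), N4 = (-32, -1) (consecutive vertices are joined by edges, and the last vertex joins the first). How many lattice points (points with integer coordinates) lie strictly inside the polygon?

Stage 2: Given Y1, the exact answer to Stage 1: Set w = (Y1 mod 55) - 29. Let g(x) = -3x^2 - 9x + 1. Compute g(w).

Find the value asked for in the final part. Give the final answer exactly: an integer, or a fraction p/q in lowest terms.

-1019

Stage 1: cross terms: (-13*-15 - 31*-16)=691, (31*-9 - 28*-15)=141, (28*-1 - -32*-9)=-316, (-32*-16 - -13*-1)=499; twice the area = |1015| = 1015; area = 1015/2; boundary points = 1 + 3 + 4 + 1 = 9; strictly interior points = area - boundary/2 + 1 = 504; answer 504
Stage 2: Y1 = 504; w = -20; -3*(-20)^2 - 9*(-20)^1 + 1 = (-1200) + (180) + (1) = -1019; answer -1019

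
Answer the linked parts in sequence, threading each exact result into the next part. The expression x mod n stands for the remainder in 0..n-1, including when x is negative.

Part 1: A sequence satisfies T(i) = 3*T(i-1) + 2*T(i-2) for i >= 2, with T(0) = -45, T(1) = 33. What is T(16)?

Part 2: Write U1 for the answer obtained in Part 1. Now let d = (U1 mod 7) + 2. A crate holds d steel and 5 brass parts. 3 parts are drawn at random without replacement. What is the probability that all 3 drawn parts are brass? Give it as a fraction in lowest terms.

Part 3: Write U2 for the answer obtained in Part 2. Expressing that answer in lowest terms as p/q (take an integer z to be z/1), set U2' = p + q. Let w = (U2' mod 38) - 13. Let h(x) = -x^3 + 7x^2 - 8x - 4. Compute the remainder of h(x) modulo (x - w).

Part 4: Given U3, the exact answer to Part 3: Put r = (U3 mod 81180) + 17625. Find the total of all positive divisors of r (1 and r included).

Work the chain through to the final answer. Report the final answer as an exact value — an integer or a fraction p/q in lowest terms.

29536

Part 1: T(2) = 3*(33) + 2*(-45) = 9; iterating: T(2)=9, T(3)=93, T(4)=297, T(5)=1077, T(6)=3825, T(7)=13629, T(8)=48537, T(9)=172869, T(10)=615681, T(11)=2192781, T(12)=7809705, T(13)=27814677, T(14)=99063441, T(15)=352819677, T(16)=1256585913; answer 1256585913
Part 2: U1 = 1256585913; d = 4; total draws C(9,3) = 84; favorable C(5,3) = 10; P = 5/42; answer 5/42
Part 3: U2 = 5/42; threaded value p + q = 47; w = -4; remainder = value at the root: -1*(-4)^3 + 7*(-4)^2 - 8*(-4)^1 - 4 = (64) + (112) + (32) + (-4) = 204; answer 204
Part 4: U3 = 204; r = 17829; 17829 = 3^2 * 7 * 283; sigma = (1 + 3 + 9) * (1 + 7) * (1 + 283) = 13 * 8 * 284 = 29536; answer 29536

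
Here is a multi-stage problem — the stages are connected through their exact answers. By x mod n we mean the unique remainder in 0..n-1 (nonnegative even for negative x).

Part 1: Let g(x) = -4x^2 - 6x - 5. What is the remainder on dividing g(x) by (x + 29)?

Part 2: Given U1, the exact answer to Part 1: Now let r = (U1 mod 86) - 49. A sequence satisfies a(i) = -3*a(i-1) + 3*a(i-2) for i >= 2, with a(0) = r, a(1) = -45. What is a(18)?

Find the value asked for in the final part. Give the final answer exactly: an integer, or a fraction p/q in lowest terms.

Part 1: remainder = value at the root: -4*(-29)^2 - 6*(-29)^1 - 5 = (-3364) + (174) + (-5) = -3195; answer -3195
Part 2: U1 = -3195; r = 24; a(2) = -3*(-45) + 3*(24) = 207; iterating: a(2)=207, a(3)=-756, a(4)=2889, a(5)=-10935, a(6)=41472, a(7)=-157221, a(8)=596079, a(9)=-2259900, a(10)=8567937, a(11)=-32483511, a(12)=123154344, a(13)=-466913565, a(14)=1770203727, a(15)=-6711351876, a(16)=25444666809, a(17)=-96468056055, a(18)=365738168592; answer 365738168592

365738168592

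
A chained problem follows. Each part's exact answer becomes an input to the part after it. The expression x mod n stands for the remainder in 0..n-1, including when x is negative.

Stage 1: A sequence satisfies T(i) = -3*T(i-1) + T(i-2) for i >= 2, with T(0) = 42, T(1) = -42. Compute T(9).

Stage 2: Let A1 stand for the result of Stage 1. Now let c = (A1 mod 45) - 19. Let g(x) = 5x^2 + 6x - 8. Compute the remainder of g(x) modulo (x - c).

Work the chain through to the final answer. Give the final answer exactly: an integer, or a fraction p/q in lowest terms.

Stage 1: T(2) = -3*(-42) + 1*(42) = 168; iterating: T(2)=168, T(3)=-546, T(4)=1806, T(5)=-5964, T(6)=19698, T(7)=-65058, T(8)=214872, T(9)=-709674; answer -709674
Stage 2: A1 = -709674; c = 2; remainder = value at the root: 5*(2)^2 + 6*(2)^1 - 8 = (20) + (12) + (-8) = 24; answer 24

24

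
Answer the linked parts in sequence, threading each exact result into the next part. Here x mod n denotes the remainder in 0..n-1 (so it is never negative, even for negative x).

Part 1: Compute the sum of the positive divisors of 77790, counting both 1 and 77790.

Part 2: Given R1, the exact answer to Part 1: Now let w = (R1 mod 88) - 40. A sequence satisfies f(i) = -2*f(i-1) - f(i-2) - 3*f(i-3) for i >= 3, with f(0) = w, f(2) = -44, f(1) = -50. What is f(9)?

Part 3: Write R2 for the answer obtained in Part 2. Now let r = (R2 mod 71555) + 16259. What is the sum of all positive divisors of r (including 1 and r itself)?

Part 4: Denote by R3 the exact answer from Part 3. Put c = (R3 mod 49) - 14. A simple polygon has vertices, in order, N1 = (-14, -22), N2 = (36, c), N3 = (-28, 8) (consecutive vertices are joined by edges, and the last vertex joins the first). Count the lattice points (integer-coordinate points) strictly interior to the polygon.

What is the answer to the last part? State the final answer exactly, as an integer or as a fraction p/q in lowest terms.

929

Part 1: 77790 = 2 * 3 * 5 * 2593; sigma = (1 + 2) * (1 + 3) * (1 + 5) * (1 + 2593) = 3 * 4 * 6 * 2594 = 186768; answer 186768
Part 2: R1 = 186768; w = -8; f(3) = -2*(-44) - 1*(-50) - 3*(-8) = 162; iterating: f(3)=162, f(4)=-130, f(5)=230, f(6)=-816, f(7)=1792, f(8)=-3458, f(9)=7572; answer 7572
Part 3: R2 = 7572; r = 23831; 23831 is prime, so its only divisors are 1 and 23831; sigma = 1 + 23831 = 23832; answer 23832
Part 4: R3 = 23832; c = 4; cross terms: (-14*4 - 36*-22)=736, (36*8 - -28*4)=400, (-28*-22 - -14*8)=728; twice the area = |1864| = 1864; area = 932; boundary points = 2 + 4 + 2 = 8; strictly interior points = area - boundary/2 + 1 = 929; answer 929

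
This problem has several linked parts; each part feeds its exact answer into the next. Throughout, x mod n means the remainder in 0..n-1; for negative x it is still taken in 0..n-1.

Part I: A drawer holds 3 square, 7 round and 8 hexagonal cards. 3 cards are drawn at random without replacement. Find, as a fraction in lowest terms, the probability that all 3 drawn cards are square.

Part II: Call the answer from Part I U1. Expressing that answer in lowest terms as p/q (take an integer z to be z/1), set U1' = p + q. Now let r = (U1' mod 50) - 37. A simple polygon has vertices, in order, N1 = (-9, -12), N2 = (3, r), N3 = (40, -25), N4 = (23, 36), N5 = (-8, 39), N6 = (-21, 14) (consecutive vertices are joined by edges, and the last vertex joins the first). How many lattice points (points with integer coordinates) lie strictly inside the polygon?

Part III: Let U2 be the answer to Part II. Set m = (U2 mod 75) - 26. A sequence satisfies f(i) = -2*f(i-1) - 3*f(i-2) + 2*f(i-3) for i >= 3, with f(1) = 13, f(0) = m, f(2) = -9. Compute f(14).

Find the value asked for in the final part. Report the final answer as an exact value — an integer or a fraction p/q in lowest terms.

70391

Part I: total draws C(18,3) = 816; favorable C(3,3) = 1; P = 1/816; answer 1/816
Part II: U1 = 1/816; threaded value p + q = 817; r = -20; cross terms: (-9*-20 - 3*-12)=216, (3*-25 - 40*-20)=725, (40*36 - 23*-25)=2015, (23*39 - -8*36)=1185, (-8*14 - -21*39)=707, (-21*-12 - -9*14)=378; twice the area = |5226| = 5226; area = 2613; boundary points = 4 + 1 + 1 + 1 + 1 + 2 = 10; strictly interior points = area - boundary/2 + 1 = 2609; answer 2609
Part III: U2 = 2609; m = 33; f(3) = -2*(-9) - 3*(13) + 2*(33) = 45; iterating: f(3)=45, f(4)=-37, f(5)=-79, f(6)=359, f(7)=-555, f(8)=-125, f(9)=2633, f(10)=-6001, f(11)=3853, f(12)=15563, f(13)=-54687, f(14)=70391; answer 70391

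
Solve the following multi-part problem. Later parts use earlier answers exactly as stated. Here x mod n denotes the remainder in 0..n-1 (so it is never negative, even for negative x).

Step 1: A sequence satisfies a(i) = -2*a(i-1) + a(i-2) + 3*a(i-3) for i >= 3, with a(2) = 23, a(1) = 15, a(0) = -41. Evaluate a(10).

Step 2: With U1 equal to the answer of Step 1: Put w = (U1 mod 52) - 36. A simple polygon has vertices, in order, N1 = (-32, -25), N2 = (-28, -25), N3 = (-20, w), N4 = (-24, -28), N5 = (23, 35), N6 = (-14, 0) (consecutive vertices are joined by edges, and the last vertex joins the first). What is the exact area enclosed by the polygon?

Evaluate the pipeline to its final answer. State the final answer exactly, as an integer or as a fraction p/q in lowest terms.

438

Step 1: a(3) = -2*(23) + 1*(15) + 3*(-41) = -154; iterating: a(3)=-154, a(4)=376, a(5)=-837, a(6)=1588, a(7)=-2885, a(8)=4847, a(9)=-7815, a(10)=11822; answer 11822
Step 2: U1 = 11822; w = -18; cross terms: (-32*-25 - -28*-25)=100, (-28*-18 - -20*-25)=4, (-20*-28 - -24*-18)=128, (-24*35 - 23*-28)=-196, (23*0 - -14*35)=490, (-14*-25 - -32*0)=350; twice the area = |876| = 876; area = 438; answer 438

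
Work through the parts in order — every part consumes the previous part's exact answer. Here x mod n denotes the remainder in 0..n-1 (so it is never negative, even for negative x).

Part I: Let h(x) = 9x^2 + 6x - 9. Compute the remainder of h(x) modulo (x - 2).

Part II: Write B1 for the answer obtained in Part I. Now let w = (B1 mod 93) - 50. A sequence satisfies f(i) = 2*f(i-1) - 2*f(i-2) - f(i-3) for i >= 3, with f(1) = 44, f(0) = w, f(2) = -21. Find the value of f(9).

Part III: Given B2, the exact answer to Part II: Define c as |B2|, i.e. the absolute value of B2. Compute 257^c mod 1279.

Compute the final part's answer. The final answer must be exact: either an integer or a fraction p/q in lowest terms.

951

Part I: remainder = value at the root: 9*(2)^2 + 6*(2)^1 - 9 = (36) + (12) + (-9) = 39; answer 39
Part II: B1 = 39; w = -11; f(3) = 2*(-21) - 2*(44) - 1*(-11) = -119; iterating: f(3)=-119, f(4)=-240, f(5)=-221, f(6)=157, f(7)=996, f(8)=1899, f(9)=1649; answer 1649
Part III: B2 = 1649; c = 1649; squarings mod 1279: 257^1=257, 257^2=820, 257^4=925, 257^8=1253, 257^16=676, 257^32=373, 257^64=997, 257^128=226, 257^256=1195, 257^512=661, 257^1024=782; 257^1649 = 257^1 * 257^16 * 257^32 * 257^64 * 257^512 * 257^1024 = 951 (mod 1279); answer 951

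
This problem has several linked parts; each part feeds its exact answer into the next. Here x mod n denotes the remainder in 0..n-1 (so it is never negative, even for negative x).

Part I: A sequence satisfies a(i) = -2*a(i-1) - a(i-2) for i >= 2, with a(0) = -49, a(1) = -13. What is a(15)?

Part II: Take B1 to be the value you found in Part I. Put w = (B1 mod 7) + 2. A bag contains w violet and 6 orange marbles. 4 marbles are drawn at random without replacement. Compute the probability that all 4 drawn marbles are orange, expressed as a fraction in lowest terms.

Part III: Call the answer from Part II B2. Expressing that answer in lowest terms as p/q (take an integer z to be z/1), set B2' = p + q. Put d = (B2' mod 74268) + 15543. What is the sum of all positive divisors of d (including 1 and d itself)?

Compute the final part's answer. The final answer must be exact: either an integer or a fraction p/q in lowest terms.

Part I: a(2) = -2*(-13) - 1*(-49) = 75; iterating: a(2)=75, a(3)=-137, a(4)=199, a(5)=-261, a(6)=323, a(7)=-385, a(8)=447, a(9)=-509, a(10)=571, a(11)=-633, a(12)=695, a(13)=-757, a(14)=819, a(15)=-881; answer -881
Part II: B1 = -881; w = 3; total draws C(9,4) = 126; favorable C(6,4) = 15; P = 5/42; answer 5/42
Part III: B2 = 5/42; threaded value p + q = 47; d = 15590; 15590 = 2 * 5 * 1559; sigma = (1 + 2) * (1 + 5) * (1 + 1559) = 3 * 6 * 1560 = 28080; answer 28080

28080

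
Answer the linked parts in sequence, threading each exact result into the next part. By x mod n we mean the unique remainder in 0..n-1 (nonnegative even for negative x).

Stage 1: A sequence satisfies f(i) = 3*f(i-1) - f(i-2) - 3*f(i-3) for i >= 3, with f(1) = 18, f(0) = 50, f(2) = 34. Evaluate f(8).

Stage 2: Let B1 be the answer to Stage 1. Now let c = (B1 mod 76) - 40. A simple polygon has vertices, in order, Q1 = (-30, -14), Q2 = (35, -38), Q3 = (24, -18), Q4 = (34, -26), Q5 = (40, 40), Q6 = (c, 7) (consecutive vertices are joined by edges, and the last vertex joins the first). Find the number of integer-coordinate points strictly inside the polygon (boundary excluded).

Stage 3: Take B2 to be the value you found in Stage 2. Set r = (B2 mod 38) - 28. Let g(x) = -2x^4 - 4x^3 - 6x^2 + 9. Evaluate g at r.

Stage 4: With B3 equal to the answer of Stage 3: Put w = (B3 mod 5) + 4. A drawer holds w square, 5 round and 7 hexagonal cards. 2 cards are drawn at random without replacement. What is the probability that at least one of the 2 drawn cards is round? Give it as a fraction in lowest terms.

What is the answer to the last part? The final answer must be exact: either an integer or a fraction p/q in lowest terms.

Stage 1: f(3) = 3*(34) - 1*(18) - 3*(50) = -66; iterating: f(3)=-66, f(4)=-286, f(5)=-894, f(6)=-2198, f(7)=-4842, f(8)=-9646; answer -9646
Stage 2: B1 = -9646; c = -34; cross terms: (-30*-38 - 35*-14)=1630, (35*-18 - 24*-38)=282, (24*-26 - 34*-18)=-12, (34*40 - 40*-26)=2400, (40*7 - -34*40)=1640, (-34*-14 - -30*7)=686; twice the area = |6626| = 6626; area = 3313; boundary points = 1 + 1 + 2 + 6 + 1 + 1 = 12; strictly interior points = area - boundary/2 + 1 = 3308; answer 3308
Stage 3: B2 = 3308; r = -26; -2*(-26)^4 - 4*(-26)^3 - 6*(-26)^2 + 9 = (-913952) + (70304) + (-4056) + (9) = -847695; answer -847695
Stage 4: B3 = -847695; w = 4; total draws C(16,2) = 120; complement C(11,2) = 55; favorable 120 - 55 = 65; P = 13/24; answer 13/24

13/24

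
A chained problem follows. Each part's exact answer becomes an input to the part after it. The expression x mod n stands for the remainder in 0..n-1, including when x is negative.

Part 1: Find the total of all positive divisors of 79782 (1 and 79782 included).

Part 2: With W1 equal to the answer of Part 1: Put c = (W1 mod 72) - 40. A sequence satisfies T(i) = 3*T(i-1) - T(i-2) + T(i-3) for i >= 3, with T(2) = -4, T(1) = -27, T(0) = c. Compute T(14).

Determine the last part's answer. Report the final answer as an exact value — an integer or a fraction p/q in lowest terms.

Part 1: 79782 = 2 * 3 * 13297; sigma = (1 + 2) * (1 + 3) * (1 + 13297) = 3 * 4 * 13298 = 159576; answer 159576
Part 2: W1 = 159576; c = -16; T(3) = 3*(-4) - 1*(-27) + 1*(-16) = -1; iterating: T(3)=-1, T(4)=-26, T(5)=-81, T(6)=-218, T(7)=-599, T(8)=-1660, T(9)=-4599, T(10)=-12736, T(11)=-35269, T(12)=-97670, T(13)=-270477, T(14)=-749030; answer -749030

-749030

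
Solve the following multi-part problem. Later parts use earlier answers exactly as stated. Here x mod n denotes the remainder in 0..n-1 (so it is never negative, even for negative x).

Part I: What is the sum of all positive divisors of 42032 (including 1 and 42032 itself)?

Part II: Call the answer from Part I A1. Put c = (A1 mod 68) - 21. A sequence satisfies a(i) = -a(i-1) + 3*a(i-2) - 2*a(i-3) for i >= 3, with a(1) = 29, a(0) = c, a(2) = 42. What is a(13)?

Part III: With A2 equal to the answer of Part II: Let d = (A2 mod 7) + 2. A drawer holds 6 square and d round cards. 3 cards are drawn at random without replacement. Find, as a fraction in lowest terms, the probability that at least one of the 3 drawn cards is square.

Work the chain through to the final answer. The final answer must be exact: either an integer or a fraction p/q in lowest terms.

Part I: 42032 = 2^4 * 37 * 71; sigma = (1 + 2 + 4 + 8 + 16) * (1 + 37) * (1 + 71) = 31 * 38 * 72 = 84816; answer 84816
Part II: A1 = 84816; c = -1; a(3) = -1*(42) + 3*(29) - 2*(-1) = 47; iterating: a(3)=47, a(4)=21, a(5)=36, a(6)=-67, a(7)=133, a(8)=-406, a(9)=939, a(10)=-2423, a(11)=6052, a(12)=-15199, a(13)=38201; answer 38201
Part III: A2 = 38201; d = 4; total draws C(10,3) = 120; complement C(4,3) = 4; favorable 120 - 4 = 116; P = 29/30; answer 29/30

29/30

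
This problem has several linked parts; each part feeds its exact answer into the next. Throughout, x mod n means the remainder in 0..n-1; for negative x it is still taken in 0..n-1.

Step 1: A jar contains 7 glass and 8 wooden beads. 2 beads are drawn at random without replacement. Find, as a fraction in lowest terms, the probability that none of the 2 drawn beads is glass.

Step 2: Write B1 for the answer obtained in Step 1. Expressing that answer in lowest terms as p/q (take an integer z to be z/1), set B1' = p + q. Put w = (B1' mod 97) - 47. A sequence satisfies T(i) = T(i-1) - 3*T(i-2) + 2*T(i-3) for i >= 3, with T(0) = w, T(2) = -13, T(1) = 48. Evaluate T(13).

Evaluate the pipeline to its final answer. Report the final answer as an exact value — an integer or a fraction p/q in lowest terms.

Step 1: total draws C(15,2) = 105; favorable C(8,2) = 28; P = 4/15; answer 4/15
Step 2: B1 = 4/15; threaded value p + q = 19; w = -28; T(3) = 1*(-13) - 3*(48) + 2*(-28) = -213; iterating: T(3)=-213, T(4)=-78, T(5)=535, T(6)=343, T(7)=-1418, T(8)=-1377, T(9)=3563, T(10)=4858, T(11)=-8585, T(12)=-16033, T(13)=19438; answer 19438

19438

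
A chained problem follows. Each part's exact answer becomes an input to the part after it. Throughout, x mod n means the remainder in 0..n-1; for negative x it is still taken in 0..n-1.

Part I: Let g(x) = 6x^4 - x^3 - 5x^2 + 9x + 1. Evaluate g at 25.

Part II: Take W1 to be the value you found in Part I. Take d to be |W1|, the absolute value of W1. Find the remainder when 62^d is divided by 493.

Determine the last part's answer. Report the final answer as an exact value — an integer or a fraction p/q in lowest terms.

83

Part I: 6*(25)^4 - 1*(25)^3 - 5*(25)^2 + 9*(25)^1 + 1 = (2343750) + (-15625) + (-3125) + (225) + (1) = 2325226; answer 2325226
Part II: W1 = 2325226; d = 2325226; squarings mod 493: 62^1=62, 62^2=393, 62^4=140, 62^8=373, 62^16=103, 62^32=256, 62^64=460, 62^128=103, 62^256=256, 62^512=460, 62^1024=103, 62^2048=256, 62^4096=460, 62^8192=103, 62^16384=256, 62^32768=460, 62^65536=103, 62^131072=256, 62^262144=460, 62^524288=103, 62^1048576=256, 62^2097152=460; 62^2325226 = 62^2 * 62^8 * 62^32 * 62^64 * 62^128 * 62^512 * 62^2048 * 62^4096 * 62^8192 * 62^16384 * 62^65536 * 62^131072 * 62^2097152 = 83 (mod 493); answer 83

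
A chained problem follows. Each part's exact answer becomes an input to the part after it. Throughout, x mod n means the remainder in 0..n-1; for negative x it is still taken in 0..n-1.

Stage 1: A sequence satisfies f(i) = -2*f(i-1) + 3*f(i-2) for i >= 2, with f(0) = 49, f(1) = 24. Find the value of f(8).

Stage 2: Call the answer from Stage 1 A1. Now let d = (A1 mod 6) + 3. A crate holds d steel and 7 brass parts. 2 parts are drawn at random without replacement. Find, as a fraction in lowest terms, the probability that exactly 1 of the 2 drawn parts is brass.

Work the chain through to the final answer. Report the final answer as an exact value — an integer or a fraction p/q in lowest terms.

Stage 1: f(2) = -2*(24) + 3*(49) = 99; iterating: f(2)=99, f(3)=-126, f(4)=549, f(5)=-1476, f(6)=4599, f(7)=-13626, f(8)=41049; answer 41049
Stage 2: A1 = 41049; d = 6; total draws C(13,2) = 78; favorable C(7,1)*C(6,1) = 42; P = 7/13; answer 7/13

7/13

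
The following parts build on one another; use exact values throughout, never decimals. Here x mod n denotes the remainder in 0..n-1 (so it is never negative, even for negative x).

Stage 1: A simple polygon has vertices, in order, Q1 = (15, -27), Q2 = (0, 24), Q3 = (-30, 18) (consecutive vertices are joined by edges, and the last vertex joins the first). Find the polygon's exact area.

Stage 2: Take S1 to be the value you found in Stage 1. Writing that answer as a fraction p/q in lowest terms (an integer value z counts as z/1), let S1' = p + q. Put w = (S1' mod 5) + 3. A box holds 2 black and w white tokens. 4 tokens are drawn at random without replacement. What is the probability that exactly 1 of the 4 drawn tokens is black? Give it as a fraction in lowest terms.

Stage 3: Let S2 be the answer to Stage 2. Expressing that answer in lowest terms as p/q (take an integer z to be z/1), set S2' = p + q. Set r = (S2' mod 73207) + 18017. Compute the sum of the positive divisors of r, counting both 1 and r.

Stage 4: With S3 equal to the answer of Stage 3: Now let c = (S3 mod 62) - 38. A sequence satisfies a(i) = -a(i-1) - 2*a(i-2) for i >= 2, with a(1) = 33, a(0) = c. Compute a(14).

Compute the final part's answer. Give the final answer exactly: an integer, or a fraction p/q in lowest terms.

Stage 1: cross terms: (15*24 - 0*-27)=360, (0*18 - -30*24)=720, (-30*-27 - 15*18)=540; twice the area = |1620| = 1620; area = 810; answer 810
Stage 2: S1 = 810; threaded value p + q = 811; w = 4; total draws C(6,4) = 15; favorable C(2,1)*C(4,3) = 8; P = 8/15; answer 8/15
Stage 3: S2 = 8/15; threaded value p + q = 23; r = 18040; 18040 = 2^3 * 5 * 11 * 41; sigma = (1 + 2 + 4 + 8) * (1 + 5) * (1 + 11) * (1 + 41) = 15 * 6 * 12 * 42 = 45360; answer 45360
Stage 4: S3 = 45360; c = 0; a(2) = -1*(33) - 2*(0) = -33; iterating: a(2)=-33, a(3)=-33, a(4)=99, a(5)=-33, a(6)=-165, a(7)=231, a(8)=99, a(9)=-561, a(10)=363, a(11)=759, a(12)=-1485, a(13)=-33, a(14)=3003; answer 3003

3003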